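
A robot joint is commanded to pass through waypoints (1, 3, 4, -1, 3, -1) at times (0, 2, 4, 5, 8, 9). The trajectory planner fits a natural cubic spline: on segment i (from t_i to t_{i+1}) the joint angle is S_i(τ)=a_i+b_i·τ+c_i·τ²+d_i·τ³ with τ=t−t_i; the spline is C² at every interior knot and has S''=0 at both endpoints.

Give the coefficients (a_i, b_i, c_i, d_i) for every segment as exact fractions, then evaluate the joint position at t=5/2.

  seg 0: a=1 b=901/1767 c=0 d=433/3534
  seg 1: a=3 b=3499/1767 c=433/589 d=-10427/14136
  seg 2: a=4 b=-13891/3534 c=-8695/2356 d=18527/7068
  seg 3: a=-1 b=-24371/7068 c=2458/589 d=-6077/7068
  seg 4: a=3 b=-5737/3534 c=-8399/2356 d=8399/7068
S(5/2) = 153863/37696

Δ: Δ0=1, Δ1=1/2, Δ2=-5, Δ3=4/3, Δ4=-4
row 1: diag=8, rhs=-3; c'=1/4, d'=-3/8
row 2: denom=6−2·1/4=11/2; d'=(-33−2·-3/8)/(11/2)=-129/22
row 3: denom=8−1·2/11=86/11; d'=(38−1·-129/22)/(86/11)=965/172
row 4: denom=8−3·33/86=589/86; d'=(-32−3·965/172)/(589/86)=-8399/1178
back: M4=-8399/1178
back: M3=965/172−33/86·-8399/1178=4916/589
back: M2=-129/22−2/11·4916/589=-8695/1178
back: M1=-3/8−1/4·-8695/1178=866/589
M: M0=0, M1=866/589, M2=-8695/1178, M3=4916/589, M4=-8399/1178, M5=0
seg 0: a=1, c=M0/2=0, d=(M1−M0)/(6·2)=433/3534, b=Δ0−h0·(2M0+M1)/6=901/1767
seg 1: a=3, c=M1/2=433/589, d=(M2−M1)/(6·2)=-10427/14136, b=Δ1−h1·(2M1+M2)/6=3499/1767
seg 2: a=4, c=M2/2=-8695/2356, d=(M3−M2)/(6·1)=18527/7068, b=Δ2−h2·(2M2+M3)/6=-13891/3534
seg 3: a=-1, c=M3/2=2458/589, d=(M4−M3)/(6·3)=-6077/7068, b=Δ3−h3·(2M3+M4)/6=-24371/7068
seg 4: a=3, c=M4/2=-8399/2356, d=(M5−M4)/(6·1)=8399/7068, b=Δ4−h4·(2M4+M5)/6=-5737/3534
t_q=5/2 → seg 1, τ=1/2; S=3+3499/1767·τ+433/589·τ²+-10427/14136·τ³=153863/37696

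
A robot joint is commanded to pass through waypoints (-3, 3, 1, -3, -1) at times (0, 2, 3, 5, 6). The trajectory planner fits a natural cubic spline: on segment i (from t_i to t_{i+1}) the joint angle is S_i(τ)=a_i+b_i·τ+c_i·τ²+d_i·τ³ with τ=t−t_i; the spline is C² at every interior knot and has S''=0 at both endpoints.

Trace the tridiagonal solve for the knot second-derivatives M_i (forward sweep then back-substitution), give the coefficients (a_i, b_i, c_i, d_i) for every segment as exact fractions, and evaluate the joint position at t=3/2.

  seg 0: a=-3 b=431/93 c=0 d=-38/93
  seg 1: a=3 b=-25/93 c=-76/31 d=67/93
  seg 2: a=1 b=-280/93 c=-9/31 d=37/93
  seg 3: a=-3 b=56/93 c=65/31 d=-65/93
S(3/2) = 319/124

Δ: Δ0=3, Δ1=-2, Δ2=-2, Δ3=2
row 1: diag=6, rhs=-30; c'=1/6, d'=-5
row 2: denom=6−1·1/6=35/6; d'=(0−1·-5)/(35/6)=6/7
row 3: denom=6−2·12/35=186/35; d'=(24−2·6/7)/(186/35)=130/31
back: M3=130/31
back: M2=6/7−12/35·130/31=-18/31
back: M1=-5−1/6·-18/31=-152/31
M: M0=0, M1=-152/31, M2=-18/31, M3=130/31, M4=0
seg 0: a=-3, c=M0/2=0, d=(M1−M0)/(6·2)=-38/93, b=Δ0−h0·(2M0+M1)/6=431/93
seg 1: a=3, c=M1/2=-76/31, d=(M2−M1)/(6·1)=67/93, b=Δ1−h1·(2M1+M2)/6=-25/93
seg 2: a=1, c=M2/2=-9/31, d=(M3−M2)/(6·2)=37/93, b=Δ2−h2·(2M2+M3)/6=-280/93
seg 3: a=-3, c=M3/2=65/31, d=(M4−M3)/(6·1)=-65/93, b=Δ3−h3·(2M3+M4)/6=56/93
t_q=3/2 → seg 0, τ=3/2; S=-3+431/93·τ+0·τ²+-38/93·τ³=319/124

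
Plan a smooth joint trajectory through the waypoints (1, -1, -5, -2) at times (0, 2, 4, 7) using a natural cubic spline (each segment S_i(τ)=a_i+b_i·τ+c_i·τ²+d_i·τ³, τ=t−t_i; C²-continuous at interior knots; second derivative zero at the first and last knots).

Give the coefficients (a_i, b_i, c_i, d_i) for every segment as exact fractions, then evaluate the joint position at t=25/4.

Δ: Δ0=-1, Δ1=-2, Δ2=1
row 1: diag=8, rhs=-6; c'=1/4, d'=-3/4
row 2: denom=10−2·1/4=19/2; d'=(18−2·-3/4)/(19/2)=39/19
back: M2=39/19
back: M1=-3/4−1/4·39/19=-24/19
M: M0=0, M1=-24/19, M2=39/19, M3=0
seg 0: a=1, c=M0/2=0, d=(M1−M0)/(6·2)=-2/19, b=Δ0−h0·(2M0+M1)/6=-11/19
seg 1: a=-1, c=M1/2=-12/19, d=(M2−M1)/(6·2)=21/76, b=Δ1−h1·(2M1+M2)/6=-35/19
seg 2: a=-5, c=M2/2=39/38, d=(M3−M2)/(6·3)=-13/114, b=Δ2−h2·(2M2+M3)/6=-20/19
t_q=25/4 → seg 2, τ=9/4; S=-5+-20/19·τ+39/38·τ²+-13/114·τ³=-8443/2432

  seg 0: a=1 b=-11/19 c=0 d=-2/19
  seg 1: a=-1 b=-35/19 c=-12/19 d=21/76
  seg 2: a=-5 b=-20/19 c=39/38 d=-13/114
S(25/4) = -8443/2432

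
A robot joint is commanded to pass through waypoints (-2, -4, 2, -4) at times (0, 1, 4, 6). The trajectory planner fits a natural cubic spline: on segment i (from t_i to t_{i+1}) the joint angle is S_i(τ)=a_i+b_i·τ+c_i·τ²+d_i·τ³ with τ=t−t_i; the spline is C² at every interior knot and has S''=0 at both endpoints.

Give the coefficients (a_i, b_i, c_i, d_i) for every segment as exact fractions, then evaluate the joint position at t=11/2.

  seg 0: a=-2 b=-197/71 c=0 d=55/71
  seg 1: a=-4 b=-32/71 c=165/71 d=-107/213
  seg 2: a=2 b=-5/71 c=-156/71 d=26/71
S(11/2) = -515/284

Δ: Δ0=-2, Δ1=2, Δ2=-3
row 1: diag=8, rhs=24; c'=3/8, d'=3
row 2: denom=10−3·3/8=71/8; d'=(-30−3·3)/(71/8)=-312/71
back: M2=-312/71
back: M1=3−3/8·-312/71=330/71
M: M0=0, M1=330/71, M2=-312/71, M3=0
seg 0: a=-2, c=M0/2=0, d=(M1−M0)/(6·1)=55/71, b=Δ0−h0·(2M0+M1)/6=-197/71
seg 1: a=-4, c=M1/2=165/71, d=(M2−M1)/(6·3)=-107/213, b=Δ1−h1·(2M1+M2)/6=-32/71
seg 2: a=2, c=M2/2=-156/71, d=(M3−M2)/(6·2)=26/71, b=Δ2−h2·(2M2+M3)/6=-5/71
t_q=11/2 → seg 2, τ=3/2; S=2+-5/71·τ+-156/71·τ²+26/71·τ³=-515/284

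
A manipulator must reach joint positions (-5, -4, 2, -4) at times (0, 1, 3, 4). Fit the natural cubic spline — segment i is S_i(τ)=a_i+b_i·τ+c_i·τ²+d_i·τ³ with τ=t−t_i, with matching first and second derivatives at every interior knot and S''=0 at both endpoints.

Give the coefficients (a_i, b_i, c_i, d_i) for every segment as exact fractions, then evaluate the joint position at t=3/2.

Δ: Δ0=1, Δ1=3, Δ2=-6
row 1: diag=6, rhs=12; c'=1/3, d'=2
row 2: denom=6−2·1/3=16/3; d'=(-54−2·2)/(16/3)=-87/8
back: M2=-87/8
back: M1=2−1/3·-87/8=45/8
M: M0=0, M1=45/8, M2=-87/8, M3=0
seg 0: a=-5, c=M0/2=0, d=(M1−M0)/(6·1)=15/16, b=Δ0−h0·(2M0+M1)/6=1/16
seg 1: a=-4, c=M1/2=45/16, d=(M2−M1)/(6·2)=-11/8, b=Δ1−h1·(2M1+M2)/6=23/8
seg 2: a=2, c=M2/2=-87/16, d=(M3−M2)/(6·1)=29/16, b=Δ2−h2·(2M2+M3)/6=-19/8
t_q=3/2 → seg 1, τ=1/2; S=-4+23/8·τ+45/16·τ²+-11/8·τ³=-65/32

  seg 0: a=-5 b=1/16 c=0 d=15/16
  seg 1: a=-4 b=23/8 c=45/16 d=-11/8
  seg 2: a=2 b=-19/8 c=-87/16 d=29/16
S(3/2) = -65/32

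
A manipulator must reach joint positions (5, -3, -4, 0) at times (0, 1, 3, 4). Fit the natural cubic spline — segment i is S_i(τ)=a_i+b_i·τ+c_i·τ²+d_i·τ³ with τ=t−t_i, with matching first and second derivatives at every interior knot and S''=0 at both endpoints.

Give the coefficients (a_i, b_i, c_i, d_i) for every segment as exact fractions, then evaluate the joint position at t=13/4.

Δ: Δ0=-8, Δ1=-1/2, Δ2=4
row 1: diag=6, rhs=45; c'=1/3, d'=15/2
row 2: denom=6−2·1/3=16/3; d'=(27−2·15/2)/(16/3)=9/4
back: M2=9/4
back: M1=15/2−1/3·9/4=27/4
M: M0=0, M1=27/4, M2=9/4, M3=0
seg 0: a=5, c=M0/2=0, d=(M1−M0)/(6·1)=9/8, b=Δ0−h0·(2M0+M1)/6=-73/8
seg 1: a=-3, c=M1/2=27/8, d=(M2−M1)/(6·2)=-3/8, b=Δ1−h1·(2M1+M2)/6=-23/4
seg 2: a=-4, c=M2/2=9/8, d=(M3−M2)/(6·1)=-3/8, b=Δ2−h2·(2M2+M3)/6=13/4
t_q=13/4 → seg 2, τ=1/4; S=-4+13/4·τ+9/8·τ²+-3/8·τ³=-1599/512

  seg 0: a=5 b=-73/8 c=0 d=9/8
  seg 1: a=-3 b=-23/4 c=27/8 d=-3/8
  seg 2: a=-4 b=13/4 c=9/8 d=-3/8
S(13/4) = -1599/512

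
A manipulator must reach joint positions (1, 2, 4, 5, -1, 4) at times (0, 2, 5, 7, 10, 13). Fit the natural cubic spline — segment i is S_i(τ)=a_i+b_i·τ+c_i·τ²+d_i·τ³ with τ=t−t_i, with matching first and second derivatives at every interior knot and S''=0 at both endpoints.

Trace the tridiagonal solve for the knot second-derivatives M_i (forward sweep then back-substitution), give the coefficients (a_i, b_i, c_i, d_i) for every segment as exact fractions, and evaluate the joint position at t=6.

Δ: Δ0=1/2, Δ1=2/3, Δ2=1/2, Δ3=-2, Δ4=5/3
row 1: diag=10, rhs=1; c'=3/10, d'=1/10
row 2: denom=10−3·3/10=91/10; d'=(-1−3·1/10)/(91/10)=-1/7
row 3: denom=10−2·20/91=870/91; d'=(-15−2·-1/7)/(870/91)=-1339/870
row 4: denom=12−3·91/290=3207/290; d'=(22−3·-1339/870)/(3207/290)=2573/1069
back: M4=2573/1069
back: M3=-1339/870−91/290·2573/1069=-7358/3207
back: M2=-1/7−20/91·-7358/3207=1159/3207
back: M1=1/10−3/10·1159/3207=-9/1069
M: M0=0, M1=-9/1069, M2=1159/3207, M3=-7358/3207, M4=2573/1069, M5=0
seg 0: a=1, c=M0/2=0, d=(M1−M0)/(6·2)=-3/4276, b=Δ0−h0·(2M0+M1)/6=1075/2138
seg 1: a=2, c=M1/2=-9/2138, d=(M2−M1)/(6·3)=593/28863, b=Δ1−h1·(2M1+M2)/6=1057/2138
seg 2: a=4, c=M2/2=1159/6414, d=(M3−M2)/(6·2)=-2839/12828, b=Δ2−h2·(2M2+M3)/6=2189/2138
seg 3: a=5, c=M3/2=-3679/3207, d=(M4−M3)/(6·3)=15077/57726, b=Δ3−h3·(2M3+M4)/6=-5831/6414
seg 4: a=-1, c=M4/2=2573/2138, d=(M5−M4)/(6·3)=-2573/19242, b=Δ4−h4·(2M4+M5)/6=-2374/3207
t_q=6 → seg 2, τ=1; S=4+2189/2138·τ+1159/6414·τ²+-2839/12828·τ³=63925/12828

  seg 0: a=1 b=1075/2138 c=0 d=-3/4276
  seg 1: a=2 b=1057/2138 c=-9/2138 d=593/28863
  seg 2: a=4 b=2189/2138 c=1159/6414 d=-2839/12828
  seg 3: a=5 b=-5831/6414 c=-3679/3207 d=15077/57726
  seg 4: a=-1 b=-2374/3207 c=2573/2138 d=-2573/19242
S(6) = 63925/12828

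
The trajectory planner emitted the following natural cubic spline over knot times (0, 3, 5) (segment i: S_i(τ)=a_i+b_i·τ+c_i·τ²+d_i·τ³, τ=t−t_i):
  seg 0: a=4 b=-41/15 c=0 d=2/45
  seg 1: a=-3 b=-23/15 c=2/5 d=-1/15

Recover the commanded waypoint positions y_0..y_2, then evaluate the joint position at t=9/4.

y_0 = S_0(0) = a_0 = 4
y_1 = S_1(0) = a_1 = -3
y_2 = S_1(2) = -5
t_q=9/4 is in segment 0 (τ=9/4); S_0(τ)=-263/160

y_0=4 y_1=-3 y_2=-5
S(9/4) = -263/160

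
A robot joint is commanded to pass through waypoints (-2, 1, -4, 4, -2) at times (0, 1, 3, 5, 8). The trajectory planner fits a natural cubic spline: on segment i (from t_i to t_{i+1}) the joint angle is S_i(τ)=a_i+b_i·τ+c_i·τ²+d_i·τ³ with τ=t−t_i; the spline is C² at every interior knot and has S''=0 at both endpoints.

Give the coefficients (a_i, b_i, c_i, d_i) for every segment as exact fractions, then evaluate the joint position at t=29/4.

  seg 0: a=-2 b=35/8 c=0 d=-11/8
  seg 1: a=1 b=1/4 c=-33/8 d=11/8
  seg 2: a=-4 b=1/4 c=33/8 d=-9/8
  seg 3: a=4 b=13/4 c=-21/8 d=7/24
S(29/4) = 689/512

Δ: Δ0=3, Δ1=-5/2, Δ2=4, Δ3=-2
row 1: diag=6, rhs=-33; c'=1/3, d'=-11/2
row 2: denom=8−2·1/3=22/3; d'=(39−2·-11/2)/(22/3)=75/11
row 3: denom=10−2·3/11=104/11; d'=(-36−2·75/11)/(104/11)=-21/4
back: M3=-21/4
back: M2=75/11−3/11·-21/4=33/4
back: M1=-11/2−1/3·33/4=-33/4
M: M0=0, M1=-33/4, M2=33/4, M3=-21/4, M4=0
seg 0: a=-2, c=M0/2=0, d=(M1−M0)/(6·1)=-11/8, b=Δ0−h0·(2M0+M1)/6=35/8
seg 1: a=1, c=M1/2=-33/8, d=(M2−M1)/(6·2)=11/8, b=Δ1−h1·(2M1+M2)/6=1/4
seg 2: a=-4, c=M2/2=33/8, d=(M3−M2)/(6·2)=-9/8, b=Δ2−h2·(2M2+M3)/6=1/4
seg 3: a=4, c=M3/2=-21/8, d=(M4−M3)/(6·3)=7/24, b=Δ3−h3·(2M3+M4)/6=13/4
t_q=29/4 → seg 3, τ=9/4; S=4+13/4·τ+-21/8·τ²+7/24·τ³=689/512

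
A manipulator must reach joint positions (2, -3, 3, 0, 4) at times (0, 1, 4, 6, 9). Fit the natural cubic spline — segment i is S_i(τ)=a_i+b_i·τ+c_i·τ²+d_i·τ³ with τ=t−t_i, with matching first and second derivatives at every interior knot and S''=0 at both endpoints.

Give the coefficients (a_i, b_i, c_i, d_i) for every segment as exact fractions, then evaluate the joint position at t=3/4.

Δ: Δ0=-5, Δ1=2, Δ2=-3/2, Δ3=4/3
row 1: diag=8, rhs=42; c'=3/8, d'=21/4
row 2: denom=10−3·3/8=71/8; d'=(-21−3·21/4)/(71/8)=-294/71
row 3: denom=10−2·16/71=678/71; d'=(17−2·-294/71)/(678/71)=1795/678
back: M3=1795/678
back: M2=-294/71−16/71·1795/678=-1606/339
back: M1=21/4−3/8·-1606/339=794/113
M: M0=0, M1=794/113, M2=-1606/339, M3=1795/678, M4=0
seg 0: a=2, c=M0/2=0, d=(M1−M0)/(6·1)=397/339, b=Δ0−h0·(2M0+M1)/6=-2092/339
seg 1: a=-3, c=M1/2=397/113, d=(M2−M1)/(6·3)=-1994/3051, b=Δ1−h1·(2M1+M2)/6=-901/339
seg 2: a=3, c=M2/2=-803/339, d=(M3−M2)/(6·2)=1669/2712, b=Δ2−h2·(2M2+M3)/6=263/339
seg 3: a=0, c=M3/2=1795/1356, d=(M4−M3)/(6·3)=-1795/12204, b=Δ3−h3·(2M3+M4)/6=-297/226
t_q=3/4 → seg 0, τ=3/4; S=2+-2092/339·τ+0·τ²+397/339·τ³=-15435/7232

  seg 0: a=2 b=-2092/339 c=0 d=397/339
  seg 1: a=-3 b=-901/339 c=397/113 d=-1994/3051
  seg 2: a=3 b=263/339 c=-803/339 d=1669/2712
  seg 3: a=0 b=-297/226 c=1795/1356 d=-1795/12204
S(3/4) = -15435/7232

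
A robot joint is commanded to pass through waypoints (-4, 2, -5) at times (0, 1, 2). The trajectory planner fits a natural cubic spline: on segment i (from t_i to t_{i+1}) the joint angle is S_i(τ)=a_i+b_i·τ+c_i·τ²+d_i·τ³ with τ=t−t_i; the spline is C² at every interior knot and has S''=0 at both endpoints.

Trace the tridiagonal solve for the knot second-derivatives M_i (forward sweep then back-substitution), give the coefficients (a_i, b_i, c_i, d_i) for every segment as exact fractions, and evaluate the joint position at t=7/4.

  seg 0: a=-4 b=37/4 c=0 d=-13/4
  seg 1: a=2 b=-1/2 c=-39/4 d=13/4
S(7/4) = -637/256

Δ: Δ0=6, Δ1=-7
row 1: diag=4, rhs=-78; c'=1/4, d'=-39/2
back: M1=-39/2
M: M0=0, M1=-39/2, M2=0
seg 0: a=-4, c=M0/2=0, d=(M1−M0)/(6·1)=-13/4, b=Δ0−h0·(2M0+M1)/6=37/4
seg 1: a=2, c=M1/2=-39/4, d=(M2−M1)/(6·1)=13/4, b=Δ1−h1·(2M1+M2)/6=-1/2
t_q=7/4 → seg 1, τ=3/4; S=2+-1/2·τ+-39/4·τ²+13/4·τ³=-637/256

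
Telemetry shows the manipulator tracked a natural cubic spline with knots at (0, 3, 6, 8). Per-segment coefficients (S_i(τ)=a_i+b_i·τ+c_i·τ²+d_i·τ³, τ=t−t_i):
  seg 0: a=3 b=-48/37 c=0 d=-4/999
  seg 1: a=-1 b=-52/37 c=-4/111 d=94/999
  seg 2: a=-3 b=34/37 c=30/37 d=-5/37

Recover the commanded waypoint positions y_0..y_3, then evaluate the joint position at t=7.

y_0=3 y_1=-1 y_2=-3 y_3=1
S(7) = -52/37

y_0 = S_0(0) = a_0 = 3
y_1 = S_1(0) = a_1 = -1
y_2 = S_2(0) = a_2 = -3
y_3 = S_2(2) = 1
t_q=7 is in segment 2 (τ=1); S_2(τ)=-52/37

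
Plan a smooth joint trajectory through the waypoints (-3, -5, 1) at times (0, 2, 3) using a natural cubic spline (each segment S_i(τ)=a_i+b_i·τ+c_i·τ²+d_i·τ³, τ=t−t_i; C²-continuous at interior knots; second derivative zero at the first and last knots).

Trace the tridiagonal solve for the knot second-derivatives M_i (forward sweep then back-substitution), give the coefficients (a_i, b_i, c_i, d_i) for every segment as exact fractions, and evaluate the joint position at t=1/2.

Δ: Δ0=-1, Δ1=6
row 1: diag=6, rhs=42; c'=1/6, d'=7
back: M1=7
M: M0=0, M1=7, M2=0
seg 0: a=-3, c=M0/2=0, d=(M1−M0)/(6·2)=7/12, b=Δ0−h0·(2M0+M1)/6=-10/3
seg 1: a=-5, c=M1/2=7/2, d=(M2−M1)/(6·1)=-7/6, b=Δ1−h1·(2M1+M2)/6=11/3
t_q=1/2 → seg 0, τ=1/2; S=-3+-10/3·τ+0·τ²+7/12·τ³=-147/32

  seg 0: a=-3 b=-10/3 c=0 d=7/12
  seg 1: a=-5 b=11/3 c=7/2 d=-7/6
S(1/2) = -147/32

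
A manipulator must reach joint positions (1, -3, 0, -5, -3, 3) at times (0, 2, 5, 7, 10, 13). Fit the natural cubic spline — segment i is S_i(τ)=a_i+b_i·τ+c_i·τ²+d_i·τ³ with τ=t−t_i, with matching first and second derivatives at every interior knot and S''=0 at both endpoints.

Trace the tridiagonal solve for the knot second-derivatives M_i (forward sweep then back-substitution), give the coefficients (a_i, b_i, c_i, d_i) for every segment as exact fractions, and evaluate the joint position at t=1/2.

Δ: Δ0=-2, Δ1=1, Δ2=-5/2, Δ3=2/3, Δ4=2
row 1: diag=10, rhs=18; c'=3/10, d'=9/5
row 2: denom=10−3·3/10=91/10; d'=(-21−3·9/5)/(91/10)=-264/91
row 3: denom=10−2·20/91=870/91; d'=(19−2·-264/91)/(870/91)=2257/870
row 4: denom=12−3·91/290=3207/290; d'=(8−3·2257/870)/(3207/290)=21/1069
back: M4=21/1069
back: M3=2257/870−91/290·21/1069=8300/3207
back: M2=-264/91−20/91·8300/3207=-11128/3207
back: M1=9/5−3/10·-11128/3207=3037/1069
M: M0=0, M1=3037/1069, M2=-11128/3207, M3=8300/3207, M4=21/1069, M5=0
seg 0: a=1, c=M0/2=0, d=(M1−M0)/(6·2)=3037/12828, b=Δ0−h0·(2M0+M1)/6=-9451/3207
seg 1: a=-3, c=M1/2=3037/2138, d=(M2−M1)/(6·3)=-20239/57726, b=Δ1−h1·(2M1+M2)/6=-340/3207
seg 2: a=0, c=M2/2=-5564/3207, d=(M3−M2)/(6·2)=1619/3207, b=Δ2−h2·(2M2+M3)/6=-6731/6414
seg 3: a=-5, c=M3/2=4150/3207, d=(M4−M3)/(6·3)=-8237/57726, b=Δ3−h3·(2M3+M4)/6=-4129/2138
seg 4: a=-3, c=M4/2=21/2138, d=(M5−M4)/(6·3)=-7/6414, b=Δ4−h4·(2M4+M5)/6=2117/1069
t_q=1/2 → seg 0, τ=1/2; S=1+-9451/3207·τ+0·τ²+3037/12828·τ³=-15185/34208

  seg 0: a=1 b=-9451/3207 c=0 d=3037/12828
  seg 1: a=-3 b=-340/3207 c=3037/2138 d=-20239/57726
  seg 2: a=0 b=-6731/6414 c=-5564/3207 d=1619/3207
  seg 3: a=-5 b=-4129/2138 c=4150/3207 d=-8237/57726
  seg 4: a=-3 b=2117/1069 c=21/2138 d=-7/6414
S(1/2) = -15185/34208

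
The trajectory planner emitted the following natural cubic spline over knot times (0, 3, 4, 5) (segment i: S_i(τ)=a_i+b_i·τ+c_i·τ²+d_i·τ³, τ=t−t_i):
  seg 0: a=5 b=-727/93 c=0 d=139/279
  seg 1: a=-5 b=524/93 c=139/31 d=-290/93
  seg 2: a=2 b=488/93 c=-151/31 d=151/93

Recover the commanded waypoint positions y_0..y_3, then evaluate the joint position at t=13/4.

y_0=5 y_1=-5 y_2=2 y_3=4
S(13/4) = -3333/992

y_0 = S_0(0) = a_0 = 5
y_1 = S_1(0) = a_1 = -5
y_2 = S_2(0) = a_2 = 2
y_3 = S_2(1) = 4
t_q=13/4 is in segment 1 (τ=1/4); S_1(τ)=-3333/992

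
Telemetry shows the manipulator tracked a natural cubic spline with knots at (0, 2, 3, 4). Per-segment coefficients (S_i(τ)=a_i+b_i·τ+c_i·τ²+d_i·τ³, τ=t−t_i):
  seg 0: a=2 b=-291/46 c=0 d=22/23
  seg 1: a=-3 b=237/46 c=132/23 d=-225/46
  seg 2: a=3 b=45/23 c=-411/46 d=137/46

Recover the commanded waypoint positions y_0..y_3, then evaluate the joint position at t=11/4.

y_0 = S_0(0) = a_0 = 2
y_1 = S_1(0) = a_1 = -3
y_2 = S_2(0) = a_2 = 3
y_3 = S_2(1) = -1
t_q=11/4 is in segment 1 (τ=3/4); S_1(τ)=5973/2944

y_0=2 y_1=-3 y_2=3 y_3=-1
S(11/4) = 5973/2944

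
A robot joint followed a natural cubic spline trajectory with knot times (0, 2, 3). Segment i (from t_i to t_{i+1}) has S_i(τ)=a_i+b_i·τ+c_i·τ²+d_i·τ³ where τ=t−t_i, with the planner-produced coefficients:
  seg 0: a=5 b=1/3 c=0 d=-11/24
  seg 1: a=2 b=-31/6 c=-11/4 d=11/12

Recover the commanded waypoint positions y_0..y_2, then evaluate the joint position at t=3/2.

y_0 = S_0(0) = a_0 = 5
y_1 = S_1(0) = a_1 = 2
y_2 = S_1(1) = -5
t_q=3/2 is in segment 0 (τ=3/2); S_0(τ)=253/64

y_0=5 y_1=2 y_2=-5
S(3/2) = 253/64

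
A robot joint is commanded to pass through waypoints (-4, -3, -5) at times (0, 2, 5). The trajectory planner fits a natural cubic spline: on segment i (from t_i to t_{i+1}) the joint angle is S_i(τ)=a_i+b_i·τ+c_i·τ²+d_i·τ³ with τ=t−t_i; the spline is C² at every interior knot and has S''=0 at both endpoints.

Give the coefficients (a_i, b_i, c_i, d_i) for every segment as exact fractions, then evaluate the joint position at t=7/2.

Δ: Δ0=1/2, Δ1=-2/3
row 1: diag=10, rhs=-7; c'=3/10, d'=-7/10
back: M1=-7/10
M: M0=0, M1=-7/10, M2=0
seg 0: a=-4, c=M0/2=0, d=(M1−M0)/(6·2)=-7/120, b=Δ0−h0·(2M0+M1)/6=11/15
seg 1: a=-3, c=M1/2=-7/20, d=(M2−M1)/(6·3)=7/180, b=Δ1−h1·(2M1+M2)/6=1/30
t_q=7/2 → seg 1, τ=3/2; S=-3+1/30·τ+-7/20·τ²+7/180·τ³=-577/160

  seg 0: a=-4 b=11/15 c=0 d=-7/120
  seg 1: a=-3 b=1/30 c=-7/20 d=7/180
S(7/2) = -577/160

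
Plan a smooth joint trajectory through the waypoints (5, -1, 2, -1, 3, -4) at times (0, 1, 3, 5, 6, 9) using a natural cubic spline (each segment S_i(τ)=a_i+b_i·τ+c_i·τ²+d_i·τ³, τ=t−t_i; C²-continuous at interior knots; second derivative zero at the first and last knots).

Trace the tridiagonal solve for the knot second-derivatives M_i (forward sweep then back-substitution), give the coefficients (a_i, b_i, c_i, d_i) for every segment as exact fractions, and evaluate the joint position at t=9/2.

Δ: Δ0=-6, Δ1=3/2, Δ2=-3/2, Δ3=4, Δ4=-7/3
row 1: diag=6, rhs=45; c'=1/3, d'=15/2
row 2: denom=8−2·1/3=22/3; d'=(-18−2·15/2)/(22/3)=-9/2
row 3: denom=6−2·3/11=60/11; d'=(33−2·-9/2)/(60/11)=77/10
row 4: denom=8−1·11/60=469/60; d'=(-38−1·77/10)/(469/60)=-2742/469
back: M4=-2742/469
back: M3=77/10−11/60·-2742/469=4114/469
back: M2=-9/2−3/11·4114/469=-6465/938
back: M1=15/2−1/3·-6465/938=4595/469
M: M0=0, M1=4595/469, M2=-6465/938, M3=4114/469, M4=-2742/469, M5=0
seg 0: a=5, c=M0/2=0, d=(M1−M0)/(6·1)=4595/2814, b=Δ0−h0·(2M0+M1)/6=-21479/2814
seg 1: a=-1, c=M1/2=4595/938, d=(M2−M1)/(6·2)=-15655/11256, b=Δ1−h1·(2M1+M2)/6=-3847/1407
seg 2: a=2, c=M2/2=-6465/1876, d=(M3−M2)/(6·2)=2099/1608, b=Δ2−h2·(2M2+M3)/6=481/2814
seg 3: a=-1, c=M3/2=2057/469, d=(M4−M3)/(6·1)=-3428/1407, b=Δ3−h3·(2M3+M4)/6=2885/1407
seg 4: a=3, c=M4/2=-1371/469, d=(M5−M4)/(6·3)=457/1407, b=Δ4−h4·(2M4+M5)/6=4943/1407
t_q=9/2 → seg 2, τ=3/2; S=2+481/2814·τ+-6465/1876·τ²+2099/1608·τ³=-32775/30016

  seg 0: a=5 b=-21479/2814 c=0 d=4595/2814
  seg 1: a=-1 b=-3847/1407 c=4595/938 d=-15655/11256
  seg 2: a=2 b=481/2814 c=-6465/1876 d=2099/1608
  seg 3: a=-1 b=2885/1407 c=2057/469 d=-3428/1407
  seg 4: a=3 b=4943/1407 c=-1371/469 d=457/1407
S(9/2) = -32775/30016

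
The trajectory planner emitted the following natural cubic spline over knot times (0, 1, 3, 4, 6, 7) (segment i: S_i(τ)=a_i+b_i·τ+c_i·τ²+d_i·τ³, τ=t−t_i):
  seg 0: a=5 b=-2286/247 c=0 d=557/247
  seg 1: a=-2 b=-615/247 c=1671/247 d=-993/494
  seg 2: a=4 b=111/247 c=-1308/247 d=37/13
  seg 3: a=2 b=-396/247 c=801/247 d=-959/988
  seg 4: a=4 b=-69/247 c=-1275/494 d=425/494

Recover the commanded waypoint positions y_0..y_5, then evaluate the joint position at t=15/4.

y_0 = S_0(0) = a_0 = 5
y_1 = S_1(0) = a_1 = -2
y_2 = S_2(0) = a_2 = 4
y_3 = S_3(0) = a_3 = 2
y_4 = S_4(0) = a_4 = 4
y_5 = S_4(1) = 2
t_q=15/4 is in segment 2 (τ=3/4); S_2(τ)=40453/15808

y_0=5 y_1=-2 y_2=4 y_3=2 y_4=4 y_5=2
S(15/4) = 40453/15808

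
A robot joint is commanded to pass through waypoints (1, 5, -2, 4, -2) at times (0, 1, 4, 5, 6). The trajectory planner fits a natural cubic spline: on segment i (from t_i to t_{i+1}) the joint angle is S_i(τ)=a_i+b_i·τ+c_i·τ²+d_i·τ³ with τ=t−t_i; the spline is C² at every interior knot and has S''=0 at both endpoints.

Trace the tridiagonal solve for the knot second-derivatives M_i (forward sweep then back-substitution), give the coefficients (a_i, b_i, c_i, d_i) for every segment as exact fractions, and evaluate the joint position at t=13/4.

  seg 0: a=1 b=3541/636 c=0 d=-997/636
  seg 1: a=5 b=275/318 c=-997/212 d=257/212
  seg 2: a=-2 b=3421/636 c=329/53 d=-3553/636
  seg 3: a=4 b=329/318 c=-2237/212 d=2237/636
S(13/4) = -41435/13568

Δ: Δ0=4, Δ1=-7/3, Δ2=6, Δ3=-6
row 1: diag=8, rhs=-38; c'=3/8, d'=-19/4
row 2: denom=8−3·3/8=55/8; d'=(50−3·-19/4)/(55/8)=514/55
row 3: denom=4−1·8/55=212/55; d'=(-72−1·514/55)/(212/55)=-2237/106
back: M3=-2237/106
back: M2=514/55−8/55·-2237/106=658/53
back: M1=-19/4−3/8·658/53=-997/106
M: M0=0, M1=-997/106, M2=658/53, M3=-2237/106, M4=0
seg 0: a=1, c=M0/2=0, d=(M1−M0)/(6·1)=-997/636, b=Δ0−h0·(2M0+M1)/6=3541/636
seg 1: a=5, c=M1/2=-997/212, d=(M2−M1)/(6·3)=257/212, b=Δ1−h1·(2M1+M2)/6=275/318
seg 2: a=-2, c=M2/2=329/53, d=(M3−M2)/(6·1)=-3553/636, b=Δ2−h2·(2M2+M3)/6=3421/636
seg 3: a=4, c=M3/2=-2237/212, d=(M4−M3)/(6·1)=2237/636, b=Δ3−h3·(2M3+M4)/6=329/318
t_q=13/4 → seg 1, τ=9/4; S=5+275/318·τ+-997/212·τ²+257/212·τ³=-41435/13568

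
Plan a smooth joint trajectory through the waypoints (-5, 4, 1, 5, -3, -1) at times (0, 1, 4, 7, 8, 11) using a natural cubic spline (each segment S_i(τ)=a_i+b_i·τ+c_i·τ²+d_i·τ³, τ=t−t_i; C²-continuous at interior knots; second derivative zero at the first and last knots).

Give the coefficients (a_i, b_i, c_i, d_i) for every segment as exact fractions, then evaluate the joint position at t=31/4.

  seg 0: a=-5 b=17392/1635 c=0 d=-2677/1635
  seg 1: a=4 b=9361/1635 c=-2677/545 d=13097/14715
  seg 2: a=1 b=466/1635 c=5066/1635 d=-13484/14715
  seg 3: a=5 b=-1918/327 c=-2806/545 d=4928/1635
  seg 4: a=-3 b=-11642/1635 c=2122/545 d=-2122/4905
S(31/4) = -4463/4360

Δ: Δ0=9, Δ1=-1, Δ2=4/3, Δ3=-8, Δ4=2/3
row 1: diag=8, rhs=-60; c'=3/8, d'=-15/2
row 2: denom=12−3·3/8=87/8; d'=(14−3·-15/2)/(87/8)=292/87
row 3: denom=8−3·8/29=208/29; d'=(-56−3·292/87)/(208/29)=-479/52
row 4: denom=8−1·29/208=1635/208; d'=(52−1·-479/52)/(1635/208)=4244/545
back: M4=4244/545
back: M3=-479/52−29/208·4244/545=-5612/545
back: M2=292/87−8/29·-5612/545=10132/1635
back: M1=-15/2−3/8·10132/1635=-5354/545
M: M0=0, M1=-5354/545, M2=10132/1635, M3=-5612/545, M4=4244/545, M5=0
seg 0: a=-5, c=M0/2=0, d=(M1−M0)/(6·1)=-2677/1635, b=Δ0−h0·(2M0+M1)/6=17392/1635
seg 1: a=4, c=M1/2=-2677/545, d=(M2−M1)/(6·3)=13097/14715, b=Δ1−h1·(2M1+M2)/6=9361/1635
seg 2: a=1, c=M2/2=5066/1635, d=(M3−M2)/(6·3)=-13484/14715, b=Δ2−h2·(2M2+M3)/6=466/1635
seg 3: a=5, c=M3/2=-2806/545, d=(M4−M3)/(6·1)=4928/1635, b=Δ3−h3·(2M3+M4)/6=-1918/327
seg 4: a=-3, c=M4/2=2122/545, d=(M5−M4)/(6·3)=-2122/4905, b=Δ4−h4·(2M4+M5)/6=-11642/1635
t_q=31/4 → seg 3, τ=3/4; S=5+-1918/327·τ+-2806/545·τ²+4928/1635·τ³=-4463/4360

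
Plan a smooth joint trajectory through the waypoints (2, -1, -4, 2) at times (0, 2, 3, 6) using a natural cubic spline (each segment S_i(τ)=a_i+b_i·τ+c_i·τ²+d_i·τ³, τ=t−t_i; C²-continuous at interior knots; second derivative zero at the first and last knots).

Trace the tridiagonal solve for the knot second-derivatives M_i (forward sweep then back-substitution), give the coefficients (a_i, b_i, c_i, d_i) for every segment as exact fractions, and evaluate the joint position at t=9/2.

Δ: Δ0=-3/2, Δ1=-3, Δ2=2
row 1: diag=6, rhs=-9; c'=1/6, d'=-3/2
row 2: denom=8−1·1/6=47/6; d'=(30−1·-3/2)/(47/6)=189/47
back: M2=189/47
back: M1=-3/2−1/6·189/47=-102/47
M: M0=0, M1=-102/47, M2=189/47, M3=0
seg 0: a=2, c=M0/2=0, d=(M1−M0)/(6·2)=-17/94, b=Δ0−h0·(2M0+M1)/6=-73/94
seg 1: a=-1, c=M1/2=-51/47, d=(M2−M1)/(6·1)=97/94, b=Δ1−h1·(2M1+M2)/6=-277/94
seg 2: a=-4, c=M2/2=189/94, d=(M3−M2)/(6·3)=-21/94, b=Δ2−h2·(2M2+M3)/6=-95/47
t_q=9/2 → seg 2, τ=3/2; S=-4+-95/47·τ+189/94·τ²+-21/94·τ³=-2453/752

  seg 0: a=2 b=-73/94 c=0 d=-17/94
  seg 1: a=-1 b=-277/94 c=-51/47 d=97/94
  seg 2: a=-4 b=-95/47 c=189/94 d=-21/94
S(9/2) = -2453/752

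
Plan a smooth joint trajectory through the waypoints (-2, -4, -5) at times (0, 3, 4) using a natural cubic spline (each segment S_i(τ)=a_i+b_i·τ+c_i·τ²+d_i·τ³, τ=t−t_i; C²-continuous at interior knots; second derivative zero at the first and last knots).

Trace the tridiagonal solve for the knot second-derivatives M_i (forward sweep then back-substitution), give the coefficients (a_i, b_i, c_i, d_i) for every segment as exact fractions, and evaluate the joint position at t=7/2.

  seg 0: a=-2 b=-13/24 c=0 d=-1/72
  seg 1: a=-4 b=-11/12 c=-1/8 d=1/24
S(7/2) = -287/64

Δ: Δ0=-2/3, Δ1=-1
row 1: diag=8, rhs=-2; c'=1/8, d'=-1/4
back: M1=-1/4
M: M0=0, M1=-1/4, M2=0
seg 0: a=-2, c=M0/2=0, d=(M1−M0)/(6·3)=-1/72, b=Δ0−h0·(2M0+M1)/6=-13/24
seg 1: a=-4, c=M1/2=-1/8, d=(M2−M1)/(6·1)=1/24, b=Δ1−h1·(2M1+M2)/6=-11/12
t_q=7/2 → seg 1, τ=1/2; S=-4+-11/12·τ+-1/8·τ²+1/24·τ³=-287/64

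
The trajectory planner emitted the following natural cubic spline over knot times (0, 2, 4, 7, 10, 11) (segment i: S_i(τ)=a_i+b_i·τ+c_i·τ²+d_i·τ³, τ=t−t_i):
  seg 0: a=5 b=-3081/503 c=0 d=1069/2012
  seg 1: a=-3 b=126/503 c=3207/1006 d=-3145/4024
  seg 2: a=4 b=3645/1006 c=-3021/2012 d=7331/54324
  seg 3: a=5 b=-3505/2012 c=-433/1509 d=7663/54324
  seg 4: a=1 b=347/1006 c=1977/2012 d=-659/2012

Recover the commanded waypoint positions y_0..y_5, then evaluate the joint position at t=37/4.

y_0 = S_0(0) = a_0 = 5
y_1 = S_1(0) = a_1 = -3
y_2 = S_2(0) = a_2 = 4
y_3 = S_3(0) = a_3 = 5
y_4 = S_4(0) = a_4 = 1
y_5 = S_4(1) = 2
t_q=37/4 is in segment 3 (τ=9/4); S_3(τ)=158965/128768

y_0=5 y_1=-3 y_2=4 y_3=5 y_4=1 y_5=2
S(37/4) = 158965/128768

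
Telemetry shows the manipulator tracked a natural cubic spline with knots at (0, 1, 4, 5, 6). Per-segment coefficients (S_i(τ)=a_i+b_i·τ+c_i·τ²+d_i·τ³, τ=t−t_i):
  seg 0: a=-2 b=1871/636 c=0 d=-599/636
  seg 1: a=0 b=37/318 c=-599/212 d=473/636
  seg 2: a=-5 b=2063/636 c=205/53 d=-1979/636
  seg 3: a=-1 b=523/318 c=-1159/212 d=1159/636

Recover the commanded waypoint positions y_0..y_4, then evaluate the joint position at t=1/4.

y_0=-2 y_1=0 y_2=-5 y_3=-1 y_4=-3
S(1/4) = -17357/13568

y_0 = S_0(0) = a_0 = -2
y_1 = S_1(0) = a_1 = 0
y_2 = S_2(0) = a_2 = -5
y_3 = S_3(0) = a_3 = -1
y_4 = S_3(1) = -3
t_q=1/4 is in segment 0 (τ=1/4); S_0(τ)=-17357/13568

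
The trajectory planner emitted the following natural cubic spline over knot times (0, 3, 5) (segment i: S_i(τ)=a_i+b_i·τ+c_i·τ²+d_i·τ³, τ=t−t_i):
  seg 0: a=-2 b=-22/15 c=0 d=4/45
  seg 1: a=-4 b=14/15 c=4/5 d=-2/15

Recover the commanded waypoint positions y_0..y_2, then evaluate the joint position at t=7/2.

y_0 = S_0(0) = a_0 = -2
y_1 = S_1(0) = a_1 = -4
y_2 = S_1(2) = 0
t_q=7/2 is in segment 1 (τ=1/2); S_1(τ)=-67/20

y_0=-2 y_1=-4 y_2=0
S(7/2) = -67/20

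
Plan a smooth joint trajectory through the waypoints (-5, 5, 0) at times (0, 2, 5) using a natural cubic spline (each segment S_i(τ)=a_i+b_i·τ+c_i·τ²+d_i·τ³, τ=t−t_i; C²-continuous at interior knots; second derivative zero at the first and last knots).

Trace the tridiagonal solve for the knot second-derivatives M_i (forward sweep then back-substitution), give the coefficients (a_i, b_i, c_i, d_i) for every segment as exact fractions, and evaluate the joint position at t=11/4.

  seg 0: a=-5 b=19/3 c=0 d=-1/3
  seg 1: a=5 b=7/3 c=-2 d=2/9
S(11/4) = 183/32

Δ: Δ0=5, Δ1=-5/3
row 1: diag=10, rhs=-40; c'=3/10, d'=-4
back: M1=-4
M: M0=0, M1=-4, M2=0
seg 0: a=-5, c=M0/2=0, d=(M1−M0)/(6·2)=-1/3, b=Δ0−h0·(2M0+M1)/6=19/3
seg 1: a=5, c=M1/2=-2, d=(M2−M1)/(6·3)=2/9, b=Δ1−h1·(2M1+M2)/6=7/3
t_q=11/4 → seg 1, τ=3/4; S=5+7/3·τ+-2·τ²+2/9·τ³=183/32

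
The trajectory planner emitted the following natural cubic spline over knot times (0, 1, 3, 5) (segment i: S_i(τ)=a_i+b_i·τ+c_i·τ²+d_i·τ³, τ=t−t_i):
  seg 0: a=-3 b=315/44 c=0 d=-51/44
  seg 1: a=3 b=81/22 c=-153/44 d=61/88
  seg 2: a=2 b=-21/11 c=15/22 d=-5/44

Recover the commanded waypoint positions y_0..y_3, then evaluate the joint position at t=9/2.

y_0=-3 y_1=3 y_2=2 y_3=0
S(9/2) = 101/352

y_0 = S_0(0) = a_0 = -3
y_1 = S_1(0) = a_1 = 3
y_2 = S_2(0) = a_2 = 2
y_3 = S_2(2) = 0
t_q=9/2 is in segment 2 (τ=3/2); S_2(τ)=101/352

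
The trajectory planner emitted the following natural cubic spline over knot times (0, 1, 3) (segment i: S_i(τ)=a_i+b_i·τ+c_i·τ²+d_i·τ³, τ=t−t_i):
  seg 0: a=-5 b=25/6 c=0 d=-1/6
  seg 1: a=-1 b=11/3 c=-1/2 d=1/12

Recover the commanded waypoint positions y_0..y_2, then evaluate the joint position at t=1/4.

y_0=-5 y_1=-1 y_2=5
S(1/4) = -507/128

y_0 = S_0(0) = a_0 = -5
y_1 = S_1(0) = a_1 = -1
y_2 = S_1(2) = 5
t_q=1/4 is in segment 0 (τ=1/4); S_0(τ)=-507/128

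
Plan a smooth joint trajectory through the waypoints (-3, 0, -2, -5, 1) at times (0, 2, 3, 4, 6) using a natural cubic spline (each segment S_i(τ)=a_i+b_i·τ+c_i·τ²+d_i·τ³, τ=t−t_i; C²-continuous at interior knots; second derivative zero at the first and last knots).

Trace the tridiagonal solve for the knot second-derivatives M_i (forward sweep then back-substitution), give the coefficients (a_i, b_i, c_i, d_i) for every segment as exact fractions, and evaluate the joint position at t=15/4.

  seg 0: a=-3 b=335/132 c=0 d=-137/528
  seg 1: a=0 b=-19/33 c=-137/88 d=35/264
  seg 2: a=-2 b=-79/24 c=-51/44 d=383/264
  seg 3: a=-5 b=-83/66 c=281/88 d=-281/528
S(15/4) = -25393/5632

Δ: Δ0=3/2, Δ1=-2, Δ2=-3, Δ3=3
row 1: diag=6, rhs=-21; c'=1/6, d'=-7/2
row 2: denom=4−1·1/6=23/6; d'=(-6−1·-7/2)/(23/6)=-15/23
row 3: denom=6−1·6/23=132/23; d'=(36−1·-15/23)/(132/23)=281/44
back: M3=281/44
back: M2=-15/23−6/23·281/44=-51/22
back: M1=-7/2−1/6·-51/22=-137/44
M: M0=0, M1=-137/44, M2=-51/22, M3=281/44, M4=0
seg 0: a=-3, c=M0/2=0, d=(M1−M0)/(6·2)=-137/528, b=Δ0−h0·(2M0+M1)/6=335/132
seg 1: a=0, c=M1/2=-137/88, d=(M2−M1)/(6·1)=35/264, b=Δ1−h1·(2M1+M2)/6=-19/33
seg 2: a=-2, c=M2/2=-51/44, d=(M3−M2)/(6·1)=383/264, b=Δ2−h2·(2M2+M3)/6=-79/24
seg 3: a=-5, c=M3/2=281/88, d=(M4−M3)/(6·2)=-281/528, b=Δ3−h3·(2M3+M4)/6=-83/66
t_q=15/4 → seg 2, τ=3/4; S=-2+-79/24·τ+-51/44·τ²+383/264·τ³=-25393/5632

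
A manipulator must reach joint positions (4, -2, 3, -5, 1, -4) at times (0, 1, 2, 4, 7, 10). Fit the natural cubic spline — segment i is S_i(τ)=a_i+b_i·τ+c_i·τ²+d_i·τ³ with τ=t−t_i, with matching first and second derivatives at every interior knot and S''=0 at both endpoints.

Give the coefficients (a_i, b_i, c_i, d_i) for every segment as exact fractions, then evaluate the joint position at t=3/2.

  seg 0: a=4 b=-22129/2361 c=0 d=7963/2361
  seg 1: a=-2 b=1760/2361 c=7963/787 d=-13844/2361
  seg 2: a=3 b=8006/2361 c=-5881/787 d=4459/2361
  seg 3: a=-5 b=-9058/2361 c=3037/787 d=-13553/21249
  seg 4: a=1 b=4949/2361 c=-4442/2361 d=4442/21249
S(3/2) = 533/3148

Δ: Δ0=-6, Δ1=5, Δ2=-4, Δ3=2, Δ4=-5/3
row 1: diag=4, rhs=66; c'=1/4, d'=33/2
row 2: denom=6−1·1/4=23/4; d'=(-54−1·33/2)/(23/4)=-282/23
row 3: denom=10−2·8/23=214/23; d'=(36−2·-282/23)/(214/23)=696/107
row 4: denom=12−3·69/214=2361/214; d'=(-22−3·696/107)/(2361/214)=-8884/2361
back: M4=-8884/2361
back: M3=696/107−69/214·-8884/2361=6074/787
back: M2=-282/23−8/23·6074/787=-11762/787
back: M1=33/2−1/4·-11762/787=15926/787
M: M0=0, M1=15926/787, M2=-11762/787, M3=6074/787, M4=-8884/2361, M5=0
seg 0: a=4, c=M0/2=0, d=(M1−M0)/(6·1)=7963/2361, b=Δ0−h0·(2M0+M1)/6=-22129/2361
seg 1: a=-2, c=M1/2=7963/787, d=(M2−M1)/(6·1)=-13844/2361, b=Δ1−h1·(2M1+M2)/6=1760/2361
seg 2: a=3, c=M2/2=-5881/787, d=(M3−M2)/(6·2)=4459/2361, b=Δ2−h2·(2M2+M3)/6=8006/2361
seg 3: a=-5, c=M3/2=3037/787, d=(M4−M3)/(6·3)=-13553/21249, b=Δ3−h3·(2M3+M4)/6=-9058/2361
seg 4: a=1, c=M4/2=-4442/2361, d=(M5−M4)/(6·3)=4442/21249, b=Δ4−h4·(2M4+M5)/6=4949/2361
t_q=3/2 → seg 1, τ=1/2; S=-2+1760/2361·τ+7963/787·τ²+-13844/2361·τ³=533/3148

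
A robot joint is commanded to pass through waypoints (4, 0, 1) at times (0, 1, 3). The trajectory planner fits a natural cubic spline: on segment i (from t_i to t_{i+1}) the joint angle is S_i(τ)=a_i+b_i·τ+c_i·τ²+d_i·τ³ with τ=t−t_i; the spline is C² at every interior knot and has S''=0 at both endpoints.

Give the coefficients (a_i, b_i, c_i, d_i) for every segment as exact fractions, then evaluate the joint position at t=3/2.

  seg 0: a=4 b=-19/4 c=0 d=3/4
  seg 1: a=0 b=-5/2 c=9/4 d=-3/8
S(3/2) = -47/64

Δ: Δ0=-4, Δ1=1/2
row 1: diag=6, rhs=27; c'=1/3, d'=9/2
back: M1=9/2
M: M0=0, M1=9/2, M2=0
seg 0: a=4, c=M0/2=0, d=(M1−M0)/(6·1)=3/4, b=Δ0−h0·(2M0+M1)/6=-19/4
seg 1: a=0, c=M1/2=9/4, d=(M2−M1)/(6·2)=-3/8, b=Δ1−h1·(2M1+M2)/6=-5/2
t_q=3/2 → seg 1, τ=1/2; S=0+-5/2·τ+9/4·τ²+-3/8·τ³=-47/64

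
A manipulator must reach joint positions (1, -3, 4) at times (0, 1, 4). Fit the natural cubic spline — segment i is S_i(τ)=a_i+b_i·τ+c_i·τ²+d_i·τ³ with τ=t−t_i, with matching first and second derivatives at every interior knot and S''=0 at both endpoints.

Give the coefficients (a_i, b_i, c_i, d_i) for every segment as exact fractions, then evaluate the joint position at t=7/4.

  seg 0: a=1 b=-115/24 c=0 d=19/24
  seg 1: a=-3 b=-29/12 c=19/8 d=-19/72
S(7/4) = -1837/512

Δ: Δ0=-4, Δ1=7/3
row 1: diag=8, rhs=38; c'=3/8, d'=19/4
back: M1=19/4
M: M0=0, M1=19/4, M2=0
seg 0: a=1, c=M0/2=0, d=(M1−M0)/(6·1)=19/24, b=Δ0−h0·(2M0+M1)/6=-115/24
seg 1: a=-3, c=M1/2=19/8, d=(M2−M1)/(6·3)=-19/72, b=Δ1−h1·(2M1+M2)/6=-29/12
t_q=7/4 → seg 1, τ=3/4; S=-3+-29/12·τ+19/8·τ²+-19/72·τ³=-1837/512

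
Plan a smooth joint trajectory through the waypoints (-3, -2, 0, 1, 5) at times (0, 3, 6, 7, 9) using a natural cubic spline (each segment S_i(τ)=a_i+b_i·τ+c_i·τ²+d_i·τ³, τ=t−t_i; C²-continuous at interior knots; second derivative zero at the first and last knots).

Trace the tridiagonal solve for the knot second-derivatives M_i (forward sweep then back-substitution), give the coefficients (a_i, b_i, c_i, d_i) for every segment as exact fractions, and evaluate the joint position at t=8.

Δ: Δ0=1/3, Δ1=2/3, Δ2=1, Δ3=2
row 1: diag=12, rhs=2; c'=1/4, d'=1/6
row 2: denom=8−3·1/4=29/4; d'=(2−3·1/6)/(29/4)=6/29
row 3: denom=6−1·4/29=170/29; d'=(6−1·6/29)/(170/29)=84/85
back: M3=84/85
back: M2=6/29−4/29·84/85=6/85
back: M1=1/6−1/4·6/85=38/255
M: M0=0, M1=38/255, M2=6/85, M3=84/85, M4=0
seg 0: a=-3, c=M0/2=0, d=(M1−M0)/(6·3)=19/2295, b=Δ0−h0·(2M0+M1)/6=22/85
seg 1: a=-2, c=M1/2=19/255, d=(M2−M1)/(6·3)=-2/459, b=Δ1−h1·(2M1+M2)/6=41/85
seg 2: a=0, c=M2/2=3/85, d=(M3−M2)/(6·1)=13/85, b=Δ2−h2·(2M2+M3)/6=69/85
seg 3: a=1, c=M3/2=42/85, d=(M4−M3)/(6·2)=-7/85, b=Δ3−h3·(2M3+M4)/6=114/85
t_q=8 → seg 3, τ=1; S=1+114/85·τ+42/85·τ²+-7/85·τ³=234/85

  seg 0: a=-3 b=22/85 c=0 d=19/2295
  seg 1: a=-2 b=41/85 c=19/255 d=-2/459
  seg 2: a=0 b=69/85 c=3/85 d=13/85
  seg 3: a=1 b=114/85 c=42/85 d=-7/85
S(8) = 234/85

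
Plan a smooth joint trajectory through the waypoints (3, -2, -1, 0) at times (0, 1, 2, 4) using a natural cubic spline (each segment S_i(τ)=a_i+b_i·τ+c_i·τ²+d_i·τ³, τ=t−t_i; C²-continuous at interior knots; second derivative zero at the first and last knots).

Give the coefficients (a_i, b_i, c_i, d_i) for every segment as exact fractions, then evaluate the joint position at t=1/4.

  seg 0: a=3 b=-303/46 c=0 d=73/46
  seg 1: a=-2 b=-42/23 c=219/46 d=-89/46
  seg 2: a=-1 b=87/46 c=-24/23 d=4/23
S(1/4) = 4057/2944

Δ: Δ0=-5, Δ1=1, Δ2=1/2
row 1: diag=4, rhs=36; c'=1/4, d'=9
row 2: denom=6−1·1/4=23/4; d'=(-3−1·9)/(23/4)=-48/23
back: M2=-48/23
back: M1=9−1/4·-48/23=219/23
M: M0=0, M1=219/23, M2=-48/23, M3=0
seg 0: a=3, c=M0/2=0, d=(M1−M0)/(6·1)=73/46, b=Δ0−h0·(2M0+M1)/6=-303/46
seg 1: a=-2, c=M1/2=219/46, d=(M2−M1)/(6·1)=-89/46, b=Δ1−h1·(2M1+M2)/6=-42/23
seg 2: a=-1, c=M2/2=-24/23, d=(M3−M2)/(6·2)=4/23, b=Δ2−h2·(2M2+M3)/6=87/46
t_q=1/4 → seg 0, τ=1/4; S=3+-303/46·τ+0·τ²+73/46·τ³=4057/2944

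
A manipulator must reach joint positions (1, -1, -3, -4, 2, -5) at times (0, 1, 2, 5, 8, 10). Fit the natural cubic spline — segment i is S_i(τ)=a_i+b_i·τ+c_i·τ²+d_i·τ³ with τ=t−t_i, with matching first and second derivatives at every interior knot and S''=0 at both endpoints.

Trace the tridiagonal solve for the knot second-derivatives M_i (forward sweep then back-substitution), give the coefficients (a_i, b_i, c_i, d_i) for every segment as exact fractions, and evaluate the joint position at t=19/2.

Δ: Δ0=-2, Δ1=-2, Δ2=-1/3, Δ3=2, Δ4=-7/2
row 1: diag=4, rhs=0; c'=1/4, d'=0
row 2: denom=8−1·1/4=31/4; d'=(10−1·0)/(31/4)=40/31
row 3: denom=12−3·12/31=336/31; d'=(14−3·40/31)/(336/31)=157/168
row 4: denom=10−3·31/112=1027/112; d'=(-33−3·157/168)/(1027/112)=-4010/1027
back: M4=-4010/1027
back: M3=157/168−31/112·-4010/1027=6209/3081
back: M2=40/31−12/31·6209/3081=524/1027
back: M1=0−1/4·524/1027=-131/1027
M: M0=0, M1=-131/1027, M2=524/1027, M3=6209/3081, M4=-4010/1027, M5=0
seg 0: a=1, c=M0/2=0, d=(M1−M0)/(6·1)=-131/6162, b=Δ0−h0·(2M0+M1)/6=-12193/6162
seg 1: a=-1, c=M1/2=-131/2054, d=(M2−M1)/(6·1)=655/6162, b=Δ1−h1·(2M1+M2)/6=-6293/3081
seg 2: a=-3, c=M2/2=262/1027, d=(M3−M2)/(6·3)=4637/55458, b=Δ2−h2·(2M2+M3)/6=-11407/6162
seg 3: a=-4, c=M3/2=6209/6162, d=(M4−M3)/(6·3)=-1403/4266, b=Δ3−h3·(2M3+M4)/6=5968/3081
seg 4: a=2, c=M4/2=-2005/1027, d=(M5−M4)/(6·2)=2005/6162, b=Δ4−h4·(2M4+M5)/6=-5527/6162
t_q=19/2 → seg 4, τ=3/2; S=2+-5527/6162·τ+-2005/1027·τ²+2005/6162·τ³=-43379/16432

  seg 0: a=1 b=-12193/6162 c=0 d=-131/6162
  seg 1: a=-1 b=-6293/3081 c=-131/2054 d=655/6162
  seg 2: a=-3 b=-11407/6162 c=262/1027 d=4637/55458
  seg 3: a=-4 b=5968/3081 c=6209/6162 d=-1403/4266
  seg 4: a=2 b=-5527/6162 c=-2005/1027 d=2005/6162
S(19/2) = -43379/16432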